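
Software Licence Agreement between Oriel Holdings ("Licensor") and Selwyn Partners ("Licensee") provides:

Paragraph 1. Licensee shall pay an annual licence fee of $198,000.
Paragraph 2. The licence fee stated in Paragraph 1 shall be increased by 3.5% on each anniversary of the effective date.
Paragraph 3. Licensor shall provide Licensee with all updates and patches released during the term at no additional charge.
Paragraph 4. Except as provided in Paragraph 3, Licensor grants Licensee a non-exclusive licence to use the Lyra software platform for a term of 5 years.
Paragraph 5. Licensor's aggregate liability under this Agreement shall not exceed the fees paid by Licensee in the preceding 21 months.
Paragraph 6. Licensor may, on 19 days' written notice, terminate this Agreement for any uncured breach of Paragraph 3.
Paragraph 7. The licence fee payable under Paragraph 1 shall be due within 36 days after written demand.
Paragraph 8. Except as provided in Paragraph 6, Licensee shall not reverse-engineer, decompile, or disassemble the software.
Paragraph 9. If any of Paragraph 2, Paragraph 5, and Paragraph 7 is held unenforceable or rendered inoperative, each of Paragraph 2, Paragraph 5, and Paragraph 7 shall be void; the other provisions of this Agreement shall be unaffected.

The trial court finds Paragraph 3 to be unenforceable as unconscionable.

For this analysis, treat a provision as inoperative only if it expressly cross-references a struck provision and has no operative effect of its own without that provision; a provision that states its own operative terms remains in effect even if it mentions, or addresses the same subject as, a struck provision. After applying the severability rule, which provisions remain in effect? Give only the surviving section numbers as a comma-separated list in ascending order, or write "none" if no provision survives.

Paragraph 3 is struck. Paragraph 6 merely fixes the termination right for breach of Paragraph 3; with Paragraph 3 gone it has nothing to operate on and falls away. Although Paragraph 8 refers to Paragraph 6, its operative terms do not depend on Paragraph 6, so it remains in effect. Although Paragraph 4 refers to Paragraph 3, its operative terms do not depend on Paragraph 3, so it remains in effect. Paragraph 9 ties Paragraph 2, Paragraph 5, and Paragraph 7 together, but none of those is affected here; the remaining provisions continue in force under Paragraph 9. The provisions still in force are Paragraph 1, Paragraph 2, Paragraph 4, Paragraph 5, Paragraph 7, Paragraph 8, and Paragraph 9.

1, 2, 4, 5, 7, 8, 9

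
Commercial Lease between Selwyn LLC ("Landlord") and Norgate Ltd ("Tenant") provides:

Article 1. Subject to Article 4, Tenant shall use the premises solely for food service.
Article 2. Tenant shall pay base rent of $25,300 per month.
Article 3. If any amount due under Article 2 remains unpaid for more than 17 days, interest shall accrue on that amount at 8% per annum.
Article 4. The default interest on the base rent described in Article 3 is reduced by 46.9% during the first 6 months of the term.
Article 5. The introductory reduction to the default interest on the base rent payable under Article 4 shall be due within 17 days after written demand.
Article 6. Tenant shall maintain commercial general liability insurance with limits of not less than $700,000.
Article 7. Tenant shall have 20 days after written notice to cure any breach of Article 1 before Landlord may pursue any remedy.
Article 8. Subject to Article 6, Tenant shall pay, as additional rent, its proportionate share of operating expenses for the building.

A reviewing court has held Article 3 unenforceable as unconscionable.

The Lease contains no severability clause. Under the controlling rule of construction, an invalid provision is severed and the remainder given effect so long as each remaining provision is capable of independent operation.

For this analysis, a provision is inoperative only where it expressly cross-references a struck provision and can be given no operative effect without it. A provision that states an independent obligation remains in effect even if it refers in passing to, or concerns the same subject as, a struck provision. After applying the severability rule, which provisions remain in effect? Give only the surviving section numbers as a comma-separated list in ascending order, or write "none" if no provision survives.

Article 3 is struck. The whole of Article 4 is the introductory reduction to the default interest on the base rent, defined by reference to Article 3, so Article 4 cannot stand once Article 3 is removed. Article 5 has no operative effect of its own apart from Article 4 and is therefore inoperative. Article 1 mentions Article 4 but its own obligation stands independently of Article 4, so Article 1 is not affected. With no severability clause, the stated default rule severs what cannot stand and enforces each remaining provision that can operate on its own. The provisions still in force are Article 1, Article 2, Article 6, Article 7, and Article 8.

1, 2, 6, 7, 8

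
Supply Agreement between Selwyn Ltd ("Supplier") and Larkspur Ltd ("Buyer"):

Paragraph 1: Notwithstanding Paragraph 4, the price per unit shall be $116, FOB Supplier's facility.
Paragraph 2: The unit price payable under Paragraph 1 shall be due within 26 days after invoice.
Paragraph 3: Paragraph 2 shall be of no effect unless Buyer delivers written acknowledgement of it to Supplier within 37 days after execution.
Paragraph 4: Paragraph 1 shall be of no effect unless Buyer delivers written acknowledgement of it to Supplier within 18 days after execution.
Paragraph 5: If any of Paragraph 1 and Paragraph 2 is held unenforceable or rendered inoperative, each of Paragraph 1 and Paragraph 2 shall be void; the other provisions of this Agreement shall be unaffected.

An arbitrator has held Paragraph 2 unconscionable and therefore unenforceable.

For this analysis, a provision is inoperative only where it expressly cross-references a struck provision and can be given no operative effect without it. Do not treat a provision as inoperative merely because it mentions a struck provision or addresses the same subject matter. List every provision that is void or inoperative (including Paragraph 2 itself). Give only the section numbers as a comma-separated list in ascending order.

1, 2, 3, 4

Paragraph 2 is struck. Paragraph 3 operates only by reference to Paragraph 2, so it falls with Paragraph 2. Paragraph 5 declares Paragraph 1 and Paragraph 2 mutually dependent; since one of them has fallen, all of them are of no effect. That brings down Paragraph 1 as well. Paragraph 4 in turn depends solely on a provision now struck and likewise falls. The remainder continues in force under Paragraph 5. Only Paragraph 5 remains in effect.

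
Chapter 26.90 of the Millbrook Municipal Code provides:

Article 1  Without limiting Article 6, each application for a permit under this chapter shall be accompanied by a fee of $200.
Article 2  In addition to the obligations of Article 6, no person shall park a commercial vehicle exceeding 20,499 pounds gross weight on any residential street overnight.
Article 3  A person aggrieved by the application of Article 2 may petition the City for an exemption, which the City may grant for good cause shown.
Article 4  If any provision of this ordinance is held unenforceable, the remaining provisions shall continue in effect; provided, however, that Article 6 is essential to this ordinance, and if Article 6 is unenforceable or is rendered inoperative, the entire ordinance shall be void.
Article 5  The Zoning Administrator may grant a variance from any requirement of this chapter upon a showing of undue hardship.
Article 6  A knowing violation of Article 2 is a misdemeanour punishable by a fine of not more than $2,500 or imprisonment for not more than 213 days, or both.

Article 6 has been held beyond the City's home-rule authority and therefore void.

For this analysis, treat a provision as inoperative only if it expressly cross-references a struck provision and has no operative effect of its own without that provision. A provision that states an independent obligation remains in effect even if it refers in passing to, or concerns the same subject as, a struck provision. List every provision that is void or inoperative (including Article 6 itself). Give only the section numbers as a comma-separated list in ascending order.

1, 2, 3, 4, 5, 6

Article 6 is struck. No other provision's operative terms depend on Article 6. Article 4 makes Article 6 an essential term, and Article 6 is the provision held invalid; under Article 4, the entire ordinance is therefore void. No provision of the ordinance survives.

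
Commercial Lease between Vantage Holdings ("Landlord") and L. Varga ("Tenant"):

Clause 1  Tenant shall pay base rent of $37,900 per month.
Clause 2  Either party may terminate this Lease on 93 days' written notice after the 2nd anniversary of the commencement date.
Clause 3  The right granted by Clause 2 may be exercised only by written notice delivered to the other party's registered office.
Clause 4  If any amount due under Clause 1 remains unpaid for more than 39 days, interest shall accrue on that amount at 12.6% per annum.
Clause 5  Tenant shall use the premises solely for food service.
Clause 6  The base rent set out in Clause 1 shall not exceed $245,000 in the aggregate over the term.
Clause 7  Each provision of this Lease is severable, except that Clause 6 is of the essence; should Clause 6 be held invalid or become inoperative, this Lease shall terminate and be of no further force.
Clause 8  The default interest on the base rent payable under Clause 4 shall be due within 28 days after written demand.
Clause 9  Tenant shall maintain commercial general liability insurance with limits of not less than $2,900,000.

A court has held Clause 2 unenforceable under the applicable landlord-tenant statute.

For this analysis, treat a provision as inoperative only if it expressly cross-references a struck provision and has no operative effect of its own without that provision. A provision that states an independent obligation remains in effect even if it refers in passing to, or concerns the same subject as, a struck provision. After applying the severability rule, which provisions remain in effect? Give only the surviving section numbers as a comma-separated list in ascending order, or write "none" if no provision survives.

1, 4, 5, 6, 7, 8, 9

Clause 2 is struck. The only function of Clause 3 is the notice requirement for Clause 2, so it cannot stand once Clause 2 is removed. Clause 7 makes Clause 6 an essential term, but Clause 6 is unaffected, so the severability proviso in Clause 7 preserves the remaining provisions. Clause 1, Clause 4, Clause 5, Clause 6, Clause 7, Clause 8, and Clause 9 remain in effect.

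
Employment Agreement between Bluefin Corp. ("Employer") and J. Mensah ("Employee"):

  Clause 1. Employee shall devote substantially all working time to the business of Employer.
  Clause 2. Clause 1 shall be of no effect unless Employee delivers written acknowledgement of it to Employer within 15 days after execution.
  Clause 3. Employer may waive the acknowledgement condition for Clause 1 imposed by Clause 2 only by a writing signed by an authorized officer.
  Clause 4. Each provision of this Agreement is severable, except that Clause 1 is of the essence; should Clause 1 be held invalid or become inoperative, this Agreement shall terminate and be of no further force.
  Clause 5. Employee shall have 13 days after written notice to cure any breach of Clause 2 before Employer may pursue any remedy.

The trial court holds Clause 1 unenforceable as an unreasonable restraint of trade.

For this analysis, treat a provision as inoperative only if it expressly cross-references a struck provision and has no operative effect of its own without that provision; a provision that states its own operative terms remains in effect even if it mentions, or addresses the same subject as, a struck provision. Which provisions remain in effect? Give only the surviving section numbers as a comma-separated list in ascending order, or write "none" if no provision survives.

none

Clause 1 is struck. Clause 2 operates only by reference to Clause 1, so it falls with Clause 1. Clause 3 merely fixes the waiver condition for Clause 2; with Clause 2 gone it has nothing to operate on and falls away. Clause 5 merely fixes the cure period for breach of Clause 2; with Clause 2 gone it has nothing to operate on and falls away. Clause 4 makes Clause 1 an essential term, and Clause 1 is the provision held invalid; under Clause 4, the entire Agreement is therefore void. No provision of the Agreement survives.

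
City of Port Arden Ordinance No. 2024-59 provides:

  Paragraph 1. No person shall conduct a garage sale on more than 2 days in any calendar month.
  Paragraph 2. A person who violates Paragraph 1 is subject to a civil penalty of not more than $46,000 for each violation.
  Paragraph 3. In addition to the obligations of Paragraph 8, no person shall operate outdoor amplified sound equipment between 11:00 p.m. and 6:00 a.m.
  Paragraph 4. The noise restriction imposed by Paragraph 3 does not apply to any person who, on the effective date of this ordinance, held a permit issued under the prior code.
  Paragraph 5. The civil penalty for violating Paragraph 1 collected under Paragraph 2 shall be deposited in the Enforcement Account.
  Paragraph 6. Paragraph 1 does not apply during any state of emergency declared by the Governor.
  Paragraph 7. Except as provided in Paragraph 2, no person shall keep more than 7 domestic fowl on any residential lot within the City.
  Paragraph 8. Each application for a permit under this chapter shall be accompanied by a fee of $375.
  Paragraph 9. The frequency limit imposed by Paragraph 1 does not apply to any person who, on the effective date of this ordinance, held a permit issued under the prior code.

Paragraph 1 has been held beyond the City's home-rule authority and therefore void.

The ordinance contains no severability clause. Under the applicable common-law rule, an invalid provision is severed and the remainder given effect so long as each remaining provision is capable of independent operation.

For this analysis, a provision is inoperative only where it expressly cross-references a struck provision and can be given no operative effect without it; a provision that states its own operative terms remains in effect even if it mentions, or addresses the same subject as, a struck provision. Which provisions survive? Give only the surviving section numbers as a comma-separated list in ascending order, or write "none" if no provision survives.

3, 4, 7, 8

Paragraph 1 is struck. Paragraph 2 operates only by reference to Paragraph 1, so it falls with Paragraph 1. Paragraph 6 merely fixes the emergency suspension of Paragraph 1; with Paragraph 1 gone it has nothing to operate on and falls away. Paragraph 9 operates only by reference to Paragraph 1, so it falls with Paragraph 1. The whole of Paragraph 5 is the disposition of the civil penalty for violating Paragraph 1, defined by reference to Paragraph 2, so Paragraph 5 cannot stand once Paragraph 2 is removed. Paragraph 7 mentions Paragraph 2 but its own obligation stands independently of Paragraph 2, so Paragraph 7 is not affected. Under the stated default rule, only provisions that cannot operate independently fall away; the rest are enforced. Paragraph 3, Paragraph 4, Paragraph 7, and Paragraph 8 remain in effect.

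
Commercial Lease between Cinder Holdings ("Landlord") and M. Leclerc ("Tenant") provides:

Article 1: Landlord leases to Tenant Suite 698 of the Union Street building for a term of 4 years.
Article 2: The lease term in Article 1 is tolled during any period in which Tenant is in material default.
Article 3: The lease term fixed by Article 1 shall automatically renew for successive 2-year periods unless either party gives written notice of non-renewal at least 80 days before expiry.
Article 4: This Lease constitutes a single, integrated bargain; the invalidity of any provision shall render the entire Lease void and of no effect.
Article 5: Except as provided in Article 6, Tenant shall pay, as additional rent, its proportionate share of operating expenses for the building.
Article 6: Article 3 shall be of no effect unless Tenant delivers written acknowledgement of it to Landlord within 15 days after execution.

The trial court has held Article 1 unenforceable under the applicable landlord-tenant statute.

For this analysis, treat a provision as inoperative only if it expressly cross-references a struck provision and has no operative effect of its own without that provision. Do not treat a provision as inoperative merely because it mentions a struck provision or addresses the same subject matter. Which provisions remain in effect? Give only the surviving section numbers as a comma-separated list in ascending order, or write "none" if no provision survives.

none

Article 1 is struck. The whole of Article 2 is the tolling of the lease term, defined by reference to Article 1, so Article 2 cannot stand once Article 1 is removed. The whole of Article 3 is the renewal of the lease term, defined by reference to Article 1, so Article 3 cannot stand once Article 1 is removed. The only function of Article 6 is the acknowledgement condition for Article 3, so it cannot stand once Article 3 is removed. Article 4 provides that the Lease is not severable, so the invalidity of any one provision voids the entire Lease. No provision of the Lease survives.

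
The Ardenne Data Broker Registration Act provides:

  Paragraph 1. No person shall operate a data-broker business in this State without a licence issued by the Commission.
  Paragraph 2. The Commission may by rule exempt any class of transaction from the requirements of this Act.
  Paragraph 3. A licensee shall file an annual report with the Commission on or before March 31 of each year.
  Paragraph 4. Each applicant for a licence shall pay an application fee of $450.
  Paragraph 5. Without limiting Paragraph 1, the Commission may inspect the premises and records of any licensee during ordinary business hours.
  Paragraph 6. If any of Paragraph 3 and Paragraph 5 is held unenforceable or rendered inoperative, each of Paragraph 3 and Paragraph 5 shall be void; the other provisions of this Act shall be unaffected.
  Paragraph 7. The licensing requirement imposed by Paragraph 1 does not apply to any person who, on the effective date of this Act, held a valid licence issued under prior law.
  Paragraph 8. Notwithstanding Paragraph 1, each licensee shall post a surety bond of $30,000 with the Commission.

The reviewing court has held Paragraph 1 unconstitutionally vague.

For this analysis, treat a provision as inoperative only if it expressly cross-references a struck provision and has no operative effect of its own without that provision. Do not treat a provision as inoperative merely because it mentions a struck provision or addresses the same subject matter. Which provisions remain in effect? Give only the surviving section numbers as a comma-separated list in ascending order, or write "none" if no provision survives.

Paragraph 1 is struck. Paragraph 7 operates only by reference to Paragraph 1, so it falls with Paragraph 1. Although Paragraph 8 refers to Paragraph 1, its operative terms do not depend on Paragraph 1, so it remains in effect. Although Paragraph 5 refers to Paragraph 1, its operative terms do not depend on Paragraph 1, so it remains in effect. Paragraph 6 ties Paragraph 3 and Paragraph 5 together, but none of those is affected here; the remaining provisions continue in force under Paragraph 6. The provisions still in force are Paragraph 2, Paragraph 3, Paragraph 4, Paragraph 5, Paragraph 6, and Paragraph 8.

2, 3, 4, 5, 6, 8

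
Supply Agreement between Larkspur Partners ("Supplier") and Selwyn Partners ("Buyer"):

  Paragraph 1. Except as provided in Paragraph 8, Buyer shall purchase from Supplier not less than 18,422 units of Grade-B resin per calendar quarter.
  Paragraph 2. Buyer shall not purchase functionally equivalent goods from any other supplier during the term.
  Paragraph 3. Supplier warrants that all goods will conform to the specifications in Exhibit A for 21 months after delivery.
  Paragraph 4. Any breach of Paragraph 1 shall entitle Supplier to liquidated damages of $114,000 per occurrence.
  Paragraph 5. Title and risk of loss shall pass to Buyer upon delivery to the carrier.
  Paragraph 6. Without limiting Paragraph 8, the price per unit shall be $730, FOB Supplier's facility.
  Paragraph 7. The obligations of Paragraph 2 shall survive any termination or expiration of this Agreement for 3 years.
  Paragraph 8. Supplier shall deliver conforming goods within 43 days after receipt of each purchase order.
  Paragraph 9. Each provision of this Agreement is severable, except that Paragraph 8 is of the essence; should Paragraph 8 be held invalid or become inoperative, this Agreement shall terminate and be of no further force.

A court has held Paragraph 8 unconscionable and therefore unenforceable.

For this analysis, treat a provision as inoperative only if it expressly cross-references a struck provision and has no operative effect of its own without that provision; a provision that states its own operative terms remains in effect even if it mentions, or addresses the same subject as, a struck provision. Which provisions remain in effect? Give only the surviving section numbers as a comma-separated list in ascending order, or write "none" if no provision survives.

Paragraph 8 is struck. No other provision's operative terms depend on Paragraph 8. Paragraph 9 makes Paragraph 8 an essential term, and Paragraph 8 is the provision held invalid; under Paragraph 9, the entire Agreement is therefore void. No provision of the Agreement survives.

none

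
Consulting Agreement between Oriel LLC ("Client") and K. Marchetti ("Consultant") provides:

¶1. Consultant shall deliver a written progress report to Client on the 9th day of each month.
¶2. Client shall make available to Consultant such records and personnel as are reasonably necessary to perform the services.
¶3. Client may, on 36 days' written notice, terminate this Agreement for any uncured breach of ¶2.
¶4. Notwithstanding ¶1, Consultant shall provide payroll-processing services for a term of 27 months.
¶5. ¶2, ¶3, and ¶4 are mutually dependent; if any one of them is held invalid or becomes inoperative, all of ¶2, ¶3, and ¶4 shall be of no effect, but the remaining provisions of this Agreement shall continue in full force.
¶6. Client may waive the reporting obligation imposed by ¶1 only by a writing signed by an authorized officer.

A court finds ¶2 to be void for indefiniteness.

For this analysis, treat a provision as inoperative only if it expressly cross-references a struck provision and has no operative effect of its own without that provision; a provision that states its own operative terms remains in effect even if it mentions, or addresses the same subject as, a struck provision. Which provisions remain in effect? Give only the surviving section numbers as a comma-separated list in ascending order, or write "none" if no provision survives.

1, 5, 6

¶2 is struck. ¶3 merely fixes the termination right for breach of ¶2; with ¶2 gone it has nothing to operate on and falls away. ¶5 declares ¶2, ¶3, and ¶4 mutually dependent; since one of them has fallen, all of them are of no effect. That brings down ¶4 as well. The remainder continues in force under ¶5. That leaves ¶1, ¶5, and ¶6 in effect.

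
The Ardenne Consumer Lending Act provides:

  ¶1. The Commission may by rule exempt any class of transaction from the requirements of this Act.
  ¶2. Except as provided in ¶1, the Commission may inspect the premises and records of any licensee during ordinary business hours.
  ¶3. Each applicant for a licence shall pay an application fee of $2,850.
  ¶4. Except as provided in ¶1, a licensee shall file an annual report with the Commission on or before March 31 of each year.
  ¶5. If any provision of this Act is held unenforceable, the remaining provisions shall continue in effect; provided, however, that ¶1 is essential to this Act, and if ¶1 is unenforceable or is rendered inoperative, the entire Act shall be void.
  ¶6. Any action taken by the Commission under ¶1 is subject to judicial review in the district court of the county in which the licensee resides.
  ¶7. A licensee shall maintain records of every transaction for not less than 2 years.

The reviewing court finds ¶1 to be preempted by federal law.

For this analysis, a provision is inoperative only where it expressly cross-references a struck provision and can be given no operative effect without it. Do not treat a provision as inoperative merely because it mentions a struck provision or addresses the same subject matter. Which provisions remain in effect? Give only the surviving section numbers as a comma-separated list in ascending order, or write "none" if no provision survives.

¶1 is struck. ¶6 has no operative effect of its own apart from ¶1 and is therefore inoperative. ¶5 makes ¶1 an essential term, and ¶1 is the provision held invalid; under ¶5, the entire Act is therefore void. No provision of the Act survives.

none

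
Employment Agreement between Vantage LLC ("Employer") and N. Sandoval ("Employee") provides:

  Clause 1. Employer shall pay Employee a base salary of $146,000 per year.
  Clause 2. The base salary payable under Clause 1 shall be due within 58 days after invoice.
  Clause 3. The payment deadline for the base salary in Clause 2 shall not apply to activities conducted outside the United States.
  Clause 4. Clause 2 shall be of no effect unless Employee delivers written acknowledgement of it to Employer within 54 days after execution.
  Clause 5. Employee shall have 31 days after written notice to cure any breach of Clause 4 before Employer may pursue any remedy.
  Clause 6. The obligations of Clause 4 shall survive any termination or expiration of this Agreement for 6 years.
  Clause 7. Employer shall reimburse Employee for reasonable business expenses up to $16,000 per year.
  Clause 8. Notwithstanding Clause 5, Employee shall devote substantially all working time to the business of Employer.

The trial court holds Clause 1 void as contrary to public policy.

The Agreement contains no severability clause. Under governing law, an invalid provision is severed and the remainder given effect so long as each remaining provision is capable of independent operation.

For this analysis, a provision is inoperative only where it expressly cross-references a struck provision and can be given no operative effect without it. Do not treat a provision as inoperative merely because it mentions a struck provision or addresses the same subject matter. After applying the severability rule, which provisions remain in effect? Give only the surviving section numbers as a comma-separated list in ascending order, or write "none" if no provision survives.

7, 8

Clause 1 is struck. Clause 2 operates only by reference to Clause 1, so it falls with Clause 1. Clause 3 has no operative effect of its own apart from Clause 2 and is therefore inoperative. Clause 4 has no operative effect of its own apart from Clause 2 and is therefore inoperative. Clause 5 operates only by reference to Clause 4, so it falls with Clause 4. Clause 6 operates only by reference to Clause 4, so it falls with Clause 4. Clause 8 mentions Clause 5 but its own obligation stands independently of Clause 5, so Clause 8 is not affected. Under the stated default rule, only provisions that cannot operate independently fall away; the rest are enforced. The provisions still in force are Clause 7 and Clause 8.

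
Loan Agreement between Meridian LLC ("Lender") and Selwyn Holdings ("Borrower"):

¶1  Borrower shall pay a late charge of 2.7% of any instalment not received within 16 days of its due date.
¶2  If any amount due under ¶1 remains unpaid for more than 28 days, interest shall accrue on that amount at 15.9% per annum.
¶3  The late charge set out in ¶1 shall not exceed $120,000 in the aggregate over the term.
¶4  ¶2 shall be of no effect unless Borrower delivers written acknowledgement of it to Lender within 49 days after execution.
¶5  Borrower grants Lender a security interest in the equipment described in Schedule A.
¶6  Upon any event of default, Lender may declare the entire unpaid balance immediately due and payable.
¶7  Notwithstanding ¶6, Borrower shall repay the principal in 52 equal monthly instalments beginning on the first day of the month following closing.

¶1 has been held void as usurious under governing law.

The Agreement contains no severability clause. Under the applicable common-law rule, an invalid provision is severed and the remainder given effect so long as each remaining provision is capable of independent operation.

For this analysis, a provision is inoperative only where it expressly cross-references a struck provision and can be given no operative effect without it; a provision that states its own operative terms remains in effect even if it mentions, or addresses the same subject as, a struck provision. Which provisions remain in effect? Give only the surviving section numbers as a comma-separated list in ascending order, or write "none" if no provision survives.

5, 6, 7

¶1 is struck. ¶2 has no operative effect of its own apart from ¶1 and is therefore inoperative. ¶3 has no operative effect of its own apart from ¶1 and is therefore inoperative. ¶4 operates only by reference to ¶2, so it falls with ¶2. With no severability clause, the stated default rule severs what cannot stand and enforces each remaining provision that can operate on its own. ¶5, ¶6, and ¶7 remain in effect.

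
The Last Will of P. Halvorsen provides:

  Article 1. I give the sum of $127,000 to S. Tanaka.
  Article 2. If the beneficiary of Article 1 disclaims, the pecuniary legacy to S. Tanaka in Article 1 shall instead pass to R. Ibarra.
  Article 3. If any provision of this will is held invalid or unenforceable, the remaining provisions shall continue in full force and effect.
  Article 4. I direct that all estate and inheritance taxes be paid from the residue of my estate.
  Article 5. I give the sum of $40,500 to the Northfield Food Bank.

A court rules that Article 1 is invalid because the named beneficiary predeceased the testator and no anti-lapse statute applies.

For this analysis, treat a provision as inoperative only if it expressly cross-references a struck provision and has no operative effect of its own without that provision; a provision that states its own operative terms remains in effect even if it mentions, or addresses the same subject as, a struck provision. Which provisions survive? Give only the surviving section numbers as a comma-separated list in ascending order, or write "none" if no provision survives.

3, 4, 5

Article 1 is struck. Article 2 operates only by reference to Article 1, so it falls with Article 1. Under the severability clause in Article 3, the remaining provisions continue in force. Article 3, Article 4, and Article 5 remain in effect.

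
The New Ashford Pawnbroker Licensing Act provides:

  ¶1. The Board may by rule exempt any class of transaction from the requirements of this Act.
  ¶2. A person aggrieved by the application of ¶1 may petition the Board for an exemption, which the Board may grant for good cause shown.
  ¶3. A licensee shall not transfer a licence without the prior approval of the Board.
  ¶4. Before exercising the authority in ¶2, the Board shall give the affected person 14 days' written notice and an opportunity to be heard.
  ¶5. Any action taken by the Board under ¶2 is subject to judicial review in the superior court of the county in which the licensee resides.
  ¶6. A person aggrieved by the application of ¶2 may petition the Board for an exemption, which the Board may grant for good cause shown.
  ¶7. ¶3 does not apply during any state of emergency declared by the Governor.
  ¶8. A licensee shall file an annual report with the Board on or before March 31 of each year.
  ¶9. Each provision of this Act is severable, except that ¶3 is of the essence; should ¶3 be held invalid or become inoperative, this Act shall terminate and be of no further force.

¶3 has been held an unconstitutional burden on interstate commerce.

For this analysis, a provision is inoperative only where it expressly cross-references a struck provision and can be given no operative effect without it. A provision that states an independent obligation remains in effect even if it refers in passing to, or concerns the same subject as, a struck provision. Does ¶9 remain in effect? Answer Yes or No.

No

¶3 is struck. ¶7 merely fixes the emergency suspension of ¶3; with ¶3 gone it has nothing to operate on and falls away. ¶9 makes ¶3 an essential term, and ¶3 is the provision held invalid; under ¶9, the entire Act is therefore void. No provision of the Act survives. ¶9 is among the inoperative provisions, so the answer is no.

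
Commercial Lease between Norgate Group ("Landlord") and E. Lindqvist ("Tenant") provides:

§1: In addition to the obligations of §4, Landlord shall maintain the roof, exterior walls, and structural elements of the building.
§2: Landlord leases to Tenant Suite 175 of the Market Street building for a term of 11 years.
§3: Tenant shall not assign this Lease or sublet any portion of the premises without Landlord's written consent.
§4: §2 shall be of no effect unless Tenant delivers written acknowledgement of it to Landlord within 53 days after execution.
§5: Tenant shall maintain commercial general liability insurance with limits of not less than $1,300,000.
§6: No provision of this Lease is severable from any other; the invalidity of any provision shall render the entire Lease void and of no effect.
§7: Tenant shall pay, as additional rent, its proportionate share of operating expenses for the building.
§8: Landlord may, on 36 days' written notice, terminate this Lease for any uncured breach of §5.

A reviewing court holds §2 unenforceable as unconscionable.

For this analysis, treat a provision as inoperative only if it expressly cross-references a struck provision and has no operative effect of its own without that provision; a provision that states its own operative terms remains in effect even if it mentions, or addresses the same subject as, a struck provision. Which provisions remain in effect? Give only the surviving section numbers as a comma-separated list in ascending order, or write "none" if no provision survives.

none

§2 is struck. §4 merely fixes the acknowledgement condition for §2; with §2 gone it has nothing to operate on and falls away. §6 provides that the Lease is not severable, so the invalidity of any one provision voids the entire Lease. No provision of the Lease survives.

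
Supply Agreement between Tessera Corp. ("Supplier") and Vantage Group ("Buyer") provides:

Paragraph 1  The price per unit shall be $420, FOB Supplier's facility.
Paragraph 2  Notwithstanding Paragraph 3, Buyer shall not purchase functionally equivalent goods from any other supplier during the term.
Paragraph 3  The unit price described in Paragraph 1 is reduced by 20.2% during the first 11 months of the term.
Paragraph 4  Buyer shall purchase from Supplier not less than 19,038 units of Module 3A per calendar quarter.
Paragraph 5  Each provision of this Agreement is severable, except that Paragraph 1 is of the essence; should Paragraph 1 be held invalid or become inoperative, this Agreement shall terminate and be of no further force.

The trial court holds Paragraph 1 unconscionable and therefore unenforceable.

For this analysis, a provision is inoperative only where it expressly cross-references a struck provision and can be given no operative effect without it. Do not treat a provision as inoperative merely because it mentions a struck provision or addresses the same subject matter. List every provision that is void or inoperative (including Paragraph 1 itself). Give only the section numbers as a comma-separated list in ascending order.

1, 2, 3, 4, 5

Paragraph 1 is struck. The whole of Paragraph 3 is the introductory reduction to the unit price, defined by reference to Paragraph 1, so Paragraph 3 cannot stand once Paragraph 1 is removed. Paragraph 5 makes Paragraph 1 an essential term, and Paragraph 1 is the provision held invalid; under Paragraph 5, the entire Agreement is therefore void. No provision of the Agreement survives.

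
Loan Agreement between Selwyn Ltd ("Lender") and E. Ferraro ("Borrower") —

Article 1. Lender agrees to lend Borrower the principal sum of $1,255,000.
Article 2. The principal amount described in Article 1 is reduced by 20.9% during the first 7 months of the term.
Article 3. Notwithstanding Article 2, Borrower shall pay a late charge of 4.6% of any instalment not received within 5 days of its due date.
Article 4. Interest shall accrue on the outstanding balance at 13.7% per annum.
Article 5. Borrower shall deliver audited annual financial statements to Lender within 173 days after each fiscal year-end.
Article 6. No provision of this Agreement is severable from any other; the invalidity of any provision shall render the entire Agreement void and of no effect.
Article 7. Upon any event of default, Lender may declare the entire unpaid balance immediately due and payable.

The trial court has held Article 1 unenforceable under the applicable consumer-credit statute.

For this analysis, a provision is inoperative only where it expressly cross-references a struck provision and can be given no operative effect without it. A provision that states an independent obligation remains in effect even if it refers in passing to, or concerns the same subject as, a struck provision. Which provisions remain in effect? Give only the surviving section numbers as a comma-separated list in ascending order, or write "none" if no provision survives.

Article 1 is struck. The whole of Article 2 is the introductory reduction to the principal amount, defined by reference to Article 1, so Article 2 cannot stand once Article 1 is removed. Article 6 provides that the Agreement is not severable, so the invalidity of any one provision voids the entire Agreement. No provision of the Agreement survives.

none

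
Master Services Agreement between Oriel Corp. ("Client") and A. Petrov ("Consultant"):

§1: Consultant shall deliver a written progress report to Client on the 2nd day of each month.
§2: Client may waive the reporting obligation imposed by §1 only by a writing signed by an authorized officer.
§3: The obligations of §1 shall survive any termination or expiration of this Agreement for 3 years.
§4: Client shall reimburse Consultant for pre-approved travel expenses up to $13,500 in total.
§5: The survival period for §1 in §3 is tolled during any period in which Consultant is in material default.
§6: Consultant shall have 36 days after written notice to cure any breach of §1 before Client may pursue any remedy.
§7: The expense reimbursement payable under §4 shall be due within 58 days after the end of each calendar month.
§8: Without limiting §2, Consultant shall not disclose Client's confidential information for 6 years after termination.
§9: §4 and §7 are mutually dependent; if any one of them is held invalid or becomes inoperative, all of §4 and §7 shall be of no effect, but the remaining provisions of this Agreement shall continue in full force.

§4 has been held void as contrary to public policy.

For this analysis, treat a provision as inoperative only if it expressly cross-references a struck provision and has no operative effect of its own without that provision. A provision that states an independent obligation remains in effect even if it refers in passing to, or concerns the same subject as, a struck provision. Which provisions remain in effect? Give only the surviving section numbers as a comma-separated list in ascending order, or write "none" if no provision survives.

§4 is struck. §7 operates only by reference to §4, so it falls with §4. §9 declares §4 and §7 mutually dependent; since one of them has fallen, all of them are of no effect. The remainder continues in force under §9. §1, §2, §3, §5, §6, §8, and §9 remain in effect.

1, 2, 3, 5, 6, 8, 9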